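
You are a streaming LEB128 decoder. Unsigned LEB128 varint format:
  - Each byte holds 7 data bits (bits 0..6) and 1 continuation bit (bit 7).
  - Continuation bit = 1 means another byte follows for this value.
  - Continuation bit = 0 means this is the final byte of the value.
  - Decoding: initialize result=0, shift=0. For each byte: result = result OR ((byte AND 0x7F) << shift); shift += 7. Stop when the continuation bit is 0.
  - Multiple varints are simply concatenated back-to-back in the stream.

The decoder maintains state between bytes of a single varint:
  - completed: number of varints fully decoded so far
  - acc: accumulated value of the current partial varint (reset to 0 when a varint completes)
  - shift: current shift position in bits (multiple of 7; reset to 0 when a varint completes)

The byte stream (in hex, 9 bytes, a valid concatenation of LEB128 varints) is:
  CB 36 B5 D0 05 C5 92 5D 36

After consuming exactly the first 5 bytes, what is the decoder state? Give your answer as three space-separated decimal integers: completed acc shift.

byte[0]=0xCB cont=1 payload=0x4B: acc |= 75<<0 -> completed=0 acc=75 shift=7
byte[1]=0x36 cont=0 payload=0x36: varint #1 complete (value=6987); reset -> completed=1 acc=0 shift=0
byte[2]=0xB5 cont=1 payload=0x35: acc |= 53<<0 -> completed=1 acc=53 shift=7
byte[3]=0xD0 cont=1 payload=0x50: acc |= 80<<7 -> completed=1 acc=10293 shift=14
byte[4]=0x05 cont=0 payload=0x05: varint #2 complete (value=92213); reset -> completed=2 acc=0 shift=0

Answer: 2 0 0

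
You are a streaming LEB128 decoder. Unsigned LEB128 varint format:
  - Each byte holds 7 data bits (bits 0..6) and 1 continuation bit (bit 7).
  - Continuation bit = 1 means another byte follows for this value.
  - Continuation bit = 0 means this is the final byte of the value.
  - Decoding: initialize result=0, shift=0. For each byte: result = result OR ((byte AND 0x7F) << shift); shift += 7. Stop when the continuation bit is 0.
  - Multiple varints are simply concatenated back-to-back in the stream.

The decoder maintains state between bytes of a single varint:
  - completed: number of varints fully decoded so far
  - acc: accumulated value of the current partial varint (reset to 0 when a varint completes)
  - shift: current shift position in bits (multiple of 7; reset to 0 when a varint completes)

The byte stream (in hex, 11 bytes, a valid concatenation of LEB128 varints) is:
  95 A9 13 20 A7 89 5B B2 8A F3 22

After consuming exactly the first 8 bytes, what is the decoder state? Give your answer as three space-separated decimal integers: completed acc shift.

byte[0]=0x95 cont=1 payload=0x15: acc |= 21<<0 -> completed=0 acc=21 shift=7
byte[1]=0xA9 cont=1 payload=0x29: acc |= 41<<7 -> completed=0 acc=5269 shift=14
byte[2]=0x13 cont=0 payload=0x13: varint #1 complete (value=316565); reset -> completed=1 acc=0 shift=0
byte[3]=0x20 cont=0 payload=0x20: varint #2 complete (value=32); reset -> completed=2 acc=0 shift=0
byte[4]=0xA7 cont=1 payload=0x27: acc |= 39<<0 -> completed=2 acc=39 shift=7
byte[5]=0x89 cont=1 payload=0x09: acc |= 9<<7 -> completed=2 acc=1191 shift=14
byte[6]=0x5B cont=0 payload=0x5B: varint #3 complete (value=1492135); reset -> completed=3 acc=0 shift=0
byte[7]=0xB2 cont=1 payload=0x32: acc |= 50<<0 -> completed=3 acc=50 shift=7

Answer: 3 50 7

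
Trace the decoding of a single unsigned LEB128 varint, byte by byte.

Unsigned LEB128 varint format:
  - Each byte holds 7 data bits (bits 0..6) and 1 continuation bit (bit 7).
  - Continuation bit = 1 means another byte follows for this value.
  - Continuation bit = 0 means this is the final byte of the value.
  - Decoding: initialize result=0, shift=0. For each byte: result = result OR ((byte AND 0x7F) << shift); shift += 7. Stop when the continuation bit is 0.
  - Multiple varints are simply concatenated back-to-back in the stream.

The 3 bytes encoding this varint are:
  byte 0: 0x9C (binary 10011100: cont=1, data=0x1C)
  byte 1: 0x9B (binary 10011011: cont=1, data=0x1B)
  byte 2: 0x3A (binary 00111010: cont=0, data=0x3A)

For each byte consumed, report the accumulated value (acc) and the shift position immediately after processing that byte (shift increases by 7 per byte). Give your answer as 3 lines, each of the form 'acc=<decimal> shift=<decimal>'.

Answer: acc=28 shift=7
acc=3484 shift=14
acc=953756 shift=21

Derivation:
byte 0=0x9C: payload=0x1C=28, contrib = 28<<0 = 28; acc -> 28, shift -> 7
byte 1=0x9B: payload=0x1B=27, contrib = 27<<7 = 3456; acc -> 3484, shift -> 14
byte 2=0x3A: payload=0x3A=58, contrib = 58<<14 = 950272; acc -> 953756, shift -> 21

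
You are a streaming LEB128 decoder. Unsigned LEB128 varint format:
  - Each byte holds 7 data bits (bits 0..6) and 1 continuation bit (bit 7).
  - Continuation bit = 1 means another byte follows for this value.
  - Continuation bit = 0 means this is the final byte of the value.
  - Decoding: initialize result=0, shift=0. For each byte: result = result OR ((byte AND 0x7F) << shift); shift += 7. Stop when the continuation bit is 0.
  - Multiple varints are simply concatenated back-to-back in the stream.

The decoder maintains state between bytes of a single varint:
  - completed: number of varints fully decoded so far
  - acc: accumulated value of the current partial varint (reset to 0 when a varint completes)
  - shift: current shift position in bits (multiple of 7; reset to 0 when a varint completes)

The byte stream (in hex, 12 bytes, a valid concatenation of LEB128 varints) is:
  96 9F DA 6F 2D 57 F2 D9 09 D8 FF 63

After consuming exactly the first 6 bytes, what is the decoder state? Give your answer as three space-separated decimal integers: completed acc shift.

Answer: 3 0 0

Derivation:
byte[0]=0x96 cont=1 payload=0x16: acc |= 22<<0 -> completed=0 acc=22 shift=7
byte[1]=0x9F cont=1 payload=0x1F: acc |= 31<<7 -> completed=0 acc=3990 shift=14
byte[2]=0xDA cont=1 payload=0x5A: acc |= 90<<14 -> completed=0 acc=1478550 shift=21
byte[3]=0x6F cont=0 payload=0x6F: varint #1 complete (value=234262422); reset -> completed=1 acc=0 shift=0
byte[4]=0x2D cont=0 payload=0x2D: varint #2 complete (value=45); reset -> completed=2 acc=0 shift=0
byte[5]=0x57 cont=0 payload=0x57: varint #3 complete (value=87); reset -> completed=3 acc=0 shift=0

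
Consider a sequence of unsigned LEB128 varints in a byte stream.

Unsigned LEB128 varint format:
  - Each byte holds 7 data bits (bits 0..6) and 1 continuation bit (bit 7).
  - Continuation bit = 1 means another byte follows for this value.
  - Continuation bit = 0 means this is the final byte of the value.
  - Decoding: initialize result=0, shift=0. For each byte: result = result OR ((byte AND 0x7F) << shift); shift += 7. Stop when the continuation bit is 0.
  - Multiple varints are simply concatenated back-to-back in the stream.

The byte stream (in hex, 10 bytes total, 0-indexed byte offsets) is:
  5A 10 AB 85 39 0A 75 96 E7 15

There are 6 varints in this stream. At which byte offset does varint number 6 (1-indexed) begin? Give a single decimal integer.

Answer: 7

Derivation:
  byte[0]=0x5A cont=0 payload=0x5A=90: acc |= 90<<0 -> acc=90 shift=7 [end]
Varint 1: bytes[0:1] = 5A -> value 90 (1 byte(s))
  byte[1]=0x10 cont=0 payload=0x10=16: acc |= 16<<0 -> acc=16 shift=7 [end]
Varint 2: bytes[1:2] = 10 -> value 16 (1 byte(s))
  byte[2]=0xAB cont=1 payload=0x2B=43: acc |= 43<<0 -> acc=43 shift=7
  byte[3]=0x85 cont=1 payload=0x05=5: acc |= 5<<7 -> acc=683 shift=14
  byte[4]=0x39 cont=0 payload=0x39=57: acc |= 57<<14 -> acc=934571 shift=21 [end]
Varint 3: bytes[2:5] = AB 85 39 -> value 934571 (3 byte(s))
  byte[5]=0x0A cont=0 payload=0x0A=10: acc |= 10<<0 -> acc=10 shift=7 [end]
Varint 4: bytes[5:6] = 0A -> value 10 (1 byte(s))
  byte[6]=0x75 cont=0 payload=0x75=117: acc |= 117<<0 -> acc=117 shift=7 [end]
Varint 5: bytes[6:7] = 75 -> value 117 (1 byte(s))
  byte[7]=0x96 cont=1 payload=0x16=22: acc |= 22<<0 -> acc=22 shift=7
  byte[8]=0xE7 cont=1 payload=0x67=103: acc |= 103<<7 -> acc=13206 shift=14
  byte[9]=0x15 cont=0 payload=0x15=21: acc |= 21<<14 -> acc=357270 shift=21 [end]
Varint 6: bytes[7:10] = 96 E7 15 -> value 357270 (3 byte(s))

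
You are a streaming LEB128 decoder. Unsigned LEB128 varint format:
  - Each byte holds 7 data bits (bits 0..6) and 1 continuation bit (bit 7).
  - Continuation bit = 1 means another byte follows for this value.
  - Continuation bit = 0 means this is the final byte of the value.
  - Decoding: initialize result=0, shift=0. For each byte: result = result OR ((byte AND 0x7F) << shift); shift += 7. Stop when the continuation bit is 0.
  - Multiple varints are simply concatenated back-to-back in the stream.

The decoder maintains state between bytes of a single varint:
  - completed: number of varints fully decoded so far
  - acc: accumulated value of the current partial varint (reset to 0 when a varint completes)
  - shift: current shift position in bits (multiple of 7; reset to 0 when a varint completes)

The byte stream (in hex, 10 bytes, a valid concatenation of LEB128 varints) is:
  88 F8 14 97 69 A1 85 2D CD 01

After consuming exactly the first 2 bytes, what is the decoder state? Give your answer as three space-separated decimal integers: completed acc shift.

Answer: 0 15368 14

Derivation:
byte[0]=0x88 cont=1 payload=0x08: acc |= 8<<0 -> completed=0 acc=8 shift=7
byte[1]=0xF8 cont=1 payload=0x78: acc |= 120<<7 -> completed=0 acc=15368 shift=14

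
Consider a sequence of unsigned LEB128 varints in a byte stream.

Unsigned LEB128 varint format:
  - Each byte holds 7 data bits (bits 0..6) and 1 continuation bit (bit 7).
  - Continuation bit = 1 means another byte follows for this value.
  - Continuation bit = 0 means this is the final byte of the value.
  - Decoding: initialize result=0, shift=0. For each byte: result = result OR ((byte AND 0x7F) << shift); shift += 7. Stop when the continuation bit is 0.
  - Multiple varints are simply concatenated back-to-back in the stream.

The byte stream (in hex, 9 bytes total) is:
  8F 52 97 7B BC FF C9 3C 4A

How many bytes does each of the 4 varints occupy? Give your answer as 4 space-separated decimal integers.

Answer: 2 2 4 1

Derivation:
  byte[0]=0x8F cont=1 payload=0x0F=15: acc |= 15<<0 -> acc=15 shift=7
  byte[1]=0x52 cont=0 payload=0x52=82: acc |= 82<<7 -> acc=10511 shift=14 [end]
Varint 1: bytes[0:2] = 8F 52 -> value 10511 (2 byte(s))
  byte[2]=0x97 cont=1 payload=0x17=23: acc |= 23<<0 -> acc=23 shift=7
  byte[3]=0x7B cont=0 payload=0x7B=123: acc |= 123<<7 -> acc=15767 shift=14 [end]
Varint 2: bytes[2:4] = 97 7B -> value 15767 (2 byte(s))
  byte[4]=0xBC cont=1 payload=0x3C=60: acc |= 60<<0 -> acc=60 shift=7
  byte[5]=0xFF cont=1 payload=0x7F=127: acc |= 127<<7 -> acc=16316 shift=14
  byte[6]=0xC9 cont=1 payload=0x49=73: acc |= 73<<14 -> acc=1212348 shift=21
  byte[7]=0x3C cont=0 payload=0x3C=60: acc |= 60<<21 -> acc=127041468 shift=28 [end]
Varint 3: bytes[4:8] = BC FF C9 3C -> value 127041468 (4 byte(s))
  byte[8]=0x4A cont=0 payload=0x4A=74: acc |= 74<<0 -> acc=74 shift=7 [end]
Varint 4: bytes[8:9] = 4A -> value 74 (1 byte(s))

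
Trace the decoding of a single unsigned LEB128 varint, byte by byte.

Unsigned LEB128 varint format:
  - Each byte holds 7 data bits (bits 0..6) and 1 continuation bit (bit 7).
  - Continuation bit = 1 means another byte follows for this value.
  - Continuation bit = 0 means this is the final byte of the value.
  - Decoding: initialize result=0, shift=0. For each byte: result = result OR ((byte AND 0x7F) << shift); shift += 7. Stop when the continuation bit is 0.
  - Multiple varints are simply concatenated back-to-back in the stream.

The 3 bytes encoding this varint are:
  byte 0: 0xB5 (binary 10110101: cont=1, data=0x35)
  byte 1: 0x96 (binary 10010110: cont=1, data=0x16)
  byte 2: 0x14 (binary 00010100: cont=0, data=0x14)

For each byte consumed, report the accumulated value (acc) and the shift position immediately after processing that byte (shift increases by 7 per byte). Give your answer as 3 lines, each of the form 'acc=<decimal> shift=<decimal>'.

byte 0=0xB5: payload=0x35=53, contrib = 53<<0 = 53; acc -> 53, shift -> 7
byte 1=0x96: payload=0x16=22, contrib = 22<<7 = 2816; acc -> 2869, shift -> 14
byte 2=0x14: payload=0x14=20, contrib = 20<<14 = 327680; acc -> 330549, shift -> 21

Answer: acc=53 shift=7
acc=2869 shift=14
acc=330549 shift=21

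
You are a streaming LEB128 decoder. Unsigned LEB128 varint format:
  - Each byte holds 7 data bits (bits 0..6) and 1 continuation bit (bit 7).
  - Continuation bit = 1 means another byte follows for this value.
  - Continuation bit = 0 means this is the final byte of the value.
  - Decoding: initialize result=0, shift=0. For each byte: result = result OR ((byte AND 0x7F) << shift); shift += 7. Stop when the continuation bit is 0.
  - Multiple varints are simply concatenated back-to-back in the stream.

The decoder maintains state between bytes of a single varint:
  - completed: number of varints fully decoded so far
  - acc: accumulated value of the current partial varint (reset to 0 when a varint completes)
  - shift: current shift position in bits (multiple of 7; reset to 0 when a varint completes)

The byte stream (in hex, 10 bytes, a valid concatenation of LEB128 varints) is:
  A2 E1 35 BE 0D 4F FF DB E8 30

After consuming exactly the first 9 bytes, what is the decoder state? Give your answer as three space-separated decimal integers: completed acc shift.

Answer: 3 1715711 21

Derivation:
byte[0]=0xA2 cont=1 payload=0x22: acc |= 34<<0 -> completed=0 acc=34 shift=7
byte[1]=0xE1 cont=1 payload=0x61: acc |= 97<<7 -> completed=0 acc=12450 shift=14
byte[2]=0x35 cont=0 payload=0x35: varint #1 complete (value=880802); reset -> completed=1 acc=0 shift=0
byte[3]=0xBE cont=1 payload=0x3E: acc |= 62<<0 -> completed=1 acc=62 shift=7
byte[4]=0x0D cont=0 payload=0x0D: varint #2 complete (value=1726); reset -> completed=2 acc=0 shift=0
byte[5]=0x4F cont=0 payload=0x4F: varint #3 complete (value=79); reset -> completed=3 acc=0 shift=0
byte[6]=0xFF cont=1 payload=0x7F: acc |= 127<<0 -> completed=3 acc=127 shift=7
byte[7]=0xDB cont=1 payload=0x5B: acc |= 91<<7 -> completed=3 acc=11775 shift=14
byte[8]=0xE8 cont=1 payload=0x68: acc |= 104<<14 -> completed=3 acc=1715711 shift=21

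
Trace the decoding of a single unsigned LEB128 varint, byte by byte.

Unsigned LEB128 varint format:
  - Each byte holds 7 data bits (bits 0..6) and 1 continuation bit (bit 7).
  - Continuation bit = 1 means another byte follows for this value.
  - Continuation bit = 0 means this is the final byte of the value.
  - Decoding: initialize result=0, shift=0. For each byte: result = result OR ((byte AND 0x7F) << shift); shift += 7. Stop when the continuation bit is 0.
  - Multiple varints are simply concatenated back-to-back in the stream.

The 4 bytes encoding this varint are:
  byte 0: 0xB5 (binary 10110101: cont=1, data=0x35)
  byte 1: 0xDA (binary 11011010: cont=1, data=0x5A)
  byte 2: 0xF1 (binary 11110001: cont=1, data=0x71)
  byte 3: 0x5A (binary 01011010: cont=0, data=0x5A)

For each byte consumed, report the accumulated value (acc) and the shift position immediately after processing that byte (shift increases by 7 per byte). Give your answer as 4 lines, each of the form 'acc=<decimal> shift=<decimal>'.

byte 0=0xB5: payload=0x35=53, contrib = 53<<0 = 53; acc -> 53, shift -> 7
byte 1=0xDA: payload=0x5A=90, contrib = 90<<7 = 11520; acc -> 11573, shift -> 14
byte 2=0xF1: payload=0x71=113, contrib = 113<<14 = 1851392; acc -> 1862965, shift -> 21
byte 3=0x5A: payload=0x5A=90, contrib = 90<<21 = 188743680; acc -> 190606645, shift -> 28

Answer: acc=53 shift=7
acc=11573 shift=14
acc=1862965 shift=21
acc=190606645 shift=28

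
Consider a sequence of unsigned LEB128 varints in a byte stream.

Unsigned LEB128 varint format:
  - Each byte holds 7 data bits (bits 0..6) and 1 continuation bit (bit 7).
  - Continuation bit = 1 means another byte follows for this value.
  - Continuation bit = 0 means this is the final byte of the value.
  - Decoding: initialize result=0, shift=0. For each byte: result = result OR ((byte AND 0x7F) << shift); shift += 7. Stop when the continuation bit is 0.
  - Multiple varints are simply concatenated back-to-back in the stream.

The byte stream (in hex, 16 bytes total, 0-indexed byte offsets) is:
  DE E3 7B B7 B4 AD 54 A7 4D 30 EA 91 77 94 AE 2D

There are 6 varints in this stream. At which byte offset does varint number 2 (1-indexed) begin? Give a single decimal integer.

Answer: 3

Derivation:
  byte[0]=0xDE cont=1 payload=0x5E=94: acc |= 94<<0 -> acc=94 shift=7
  byte[1]=0xE3 cont=1 payload=0x63=99: acc |= 99<<7 -> acc=12766 shift=14
  byte[2]=0x7B cont=0 payload=0x7B=123: acc |= 123<<14 -> acc=2027998 shift=21 [end]
Varint 1: bytes[0:3] = DE E3 7B -> value 2027998 (3 byte(s))
  byte[3]=0xB7 cont=1 payload=0x37=55: acc |= 55<<0 -> acc=55 shift=7
  byte[4]=0xB4 cont=1 payload=0x34=52: acc |= 52<<7 -> acc=6711 shift=14
  byte[5]=0xAD cont=1 payload=0x2D=45: acc |= 45<<14 -> acc=743991 shift=21
  byte[6]=0x54 cont=0 payload=0x54=84: acc |= 84<<21 -> acc=176904759 shift=28 [end]
Varint 2: bytes[3:7] = B7 B4 AD 54 -> value 176904759 (4 byte(s))
  byte[7]=0xA7 cont=1 payload=0x27=39: acc |= 39<<0 -> acc=39 shift=7
  byte[8]=0x4D cont=0 payload=0x4D=77: acc |= 77<<7 -> acc=9895 shift=14 [end]
Varint 3: bytes[7:9] = A7 4D -> value 9895 (2 byte(s))
  byte[9]=0x30 cont=0 payload=0x30=48: acc |= 48<<0 -> acc=48 shift=7 [end]
Varint 4: bytes[9:10] = 30 -> value 48 (1 byte(s))
  byte[10]=0xEA cont=1 payload=0x6A=106: acc |= 106<<0 -> acc=106 shift=7
  byte[11]=0x91 cont=1 payload=0x11=17: acc |= 17<<7 -> acc=2282 shift=14
  byte[12]=0x77 cont=0 payload=0x77=119: acc |= 119<<14 -> acc=1951978 shift=21 [end]
Varint 5: bytes[10:13] = EA 91 77 -> value 1951978 (3 byte(s))
  byte[13]=0x94 cont=1 payload=0x14=20: acc |= 20<<0 -> acc=20 shift=7
  byte[14]=0xAE cont=1 payload=0x2E=46: acc |= 46<<7 -> acc=5908 shift=14
  byte[15]=0x2D cont=0 payload=0x2D=45: acc |= 45<<14 -> acc=743188 shift=21 [end]
Varint 6: bytes[13:16] = 94 AE 2D -> value 743188 (3 byte(s))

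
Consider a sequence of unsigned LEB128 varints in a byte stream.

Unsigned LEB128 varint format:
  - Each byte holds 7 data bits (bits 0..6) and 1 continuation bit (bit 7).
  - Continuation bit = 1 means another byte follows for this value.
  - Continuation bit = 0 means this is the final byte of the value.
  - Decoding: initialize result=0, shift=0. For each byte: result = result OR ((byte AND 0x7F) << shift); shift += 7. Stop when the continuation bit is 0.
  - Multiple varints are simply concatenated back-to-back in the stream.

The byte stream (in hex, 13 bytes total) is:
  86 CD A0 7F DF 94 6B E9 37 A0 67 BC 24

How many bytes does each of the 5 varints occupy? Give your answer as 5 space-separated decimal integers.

Answer: 4 3 2 2 2

Derivation:
  byte[0]=0x86 cont=1 payload=0x06=6: acc |= 6<<0 -> acc=6 shift=7
  byte[1]=0xCD cont=1 payload=0x4D=77: acc |= 77<<7 -> acc=9862 shift=14
  byte[2]=0xA0 cont=1 payload=0x20=32: acc |= 32<<14 -> acc=534150 shift=21
  byte[3]=0x7F cont=0 payload=0x7F=127: acc |= 127<<21 -> acc=266872454 shift=28 [end]
Varint 1: bytes[0:4] = 86 CD A0 7F -> value 266872454 (4 byte(s))
  byte[4]=0xDF cont=1 payload=0x5F=95: acc |= 95<<0 -> acc=95 shift=7
  byte[5]=0x94 cont=1 payload=0x14=20: acc |= 20<<7 -> acc=2655 shift=14
  byte[6]=0x6B cont=0 payload=0x6B=107: acc |= 107<<14 -> acc=1755743 shift=21 [end]
Varint 2: bytes[4:7] = DF 94 6B -> value 1755743 (3 byte(s))
  byte[7]=0xE9 cont=1 payload=0x69=105: acc |= 105<<0 -> acc=105 shift=7
  byte[8]=0x37 cont=0 payload=0x37=55: acc |= 55<<7 -> acc=7145 shift=14 [end]
Varint 3: bytes[7:9] = E9 37 -> value 7145 (2 byte(s))
  byte[9]=0xA0 cont=1 payload=0x20=32: acc |= 32<<0 -> acc=32 shift=7
  byte[10]=0x67 cont=0 payload=0x67=103: acc |= 103<<7 -> acc=13216 shift=14 [end]
Varint 4: bytes[9:11] = A0 67 -> value 13216 (2 byte(s))
  byte[11]=0xBC cont=1 payload=0x3C=60: acc |= 60<<0 -> acc=60 shift=7
  byte[12]=0x24 cont=0 payload=0x24=36: acc |= 36<<7 -> acc=4668 shift=14 [end]
Varint 5: bytes[11:13] = BC 24 -> value 4668 (2 byte(s))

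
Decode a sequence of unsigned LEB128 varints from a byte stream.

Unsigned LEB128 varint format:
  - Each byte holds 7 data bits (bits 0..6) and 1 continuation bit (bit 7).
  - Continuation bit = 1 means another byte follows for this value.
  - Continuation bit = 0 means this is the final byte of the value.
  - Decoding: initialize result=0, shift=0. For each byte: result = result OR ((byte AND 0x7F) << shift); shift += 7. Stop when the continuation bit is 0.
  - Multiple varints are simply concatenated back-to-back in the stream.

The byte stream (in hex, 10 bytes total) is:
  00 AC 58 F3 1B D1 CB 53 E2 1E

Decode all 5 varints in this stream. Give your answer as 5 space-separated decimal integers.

  byte[0]=0x00 cont=0 payload=0x00=0: acc |= 0<<0 -> acc=0 shift=7 [end]
Varint 1: bytes[0:1] = 00 -> value 0 (1 byte(s))
  byte[1]=0xAC cont=1 payload=0x2C=44: acc |= 44<<0 -> acc=44 shift=7
  byte[2]=0x58 cont=0 payload=0x58=88: acc |= 88<<7 -> acc=11308 shift=14 [end]
Varint 2: bytes[1:3] = AC 58 -> value 11308 (2 byte(s))
  byte[3]=0xF3 cont=1 payload=0x73=115: acc |= 115<<0 -> acc=115 shift=7
  byte[4]=0x1B cont=0 payload=0x1B=27: acc |= 27<<7 -> acc=3571 shift=14 [end]
Varint 3: bytes[3:5] = F3 1B -> value 3571 (2 byte(s))
  byte[5]=0xD1 cont=1 payload=0x51=81: acc |= 81<<0 -> acc=81 shift=7
  byte[6]=0xCB cont=1 payload=0x4B=75: acc |= 75<<7 -> acc=9681 shift=14
  byte[7]=0x53 cont=0 payload=0x53=83: acc |= 83<<14 -> acc=1369553 shift=21 [end]
Varint 4: bytes[5:8] = D1 CB 53 -> value 1369553 (3 byte(s))
  byte[8]=0xE2 cont=1 payload=0x62=98: acc |= 98<<0 -> acc=98 shift=7
  byte[9]=0x1E cont=0 payload=0x1E=30: acc |= 30<<7 -> acc=3938 shift=14 [end]
Varint 5: bytes[8:10] = E2 1E -> value 3938 (2 byte(s))

Answer: 0 11308 3571 1369553 3938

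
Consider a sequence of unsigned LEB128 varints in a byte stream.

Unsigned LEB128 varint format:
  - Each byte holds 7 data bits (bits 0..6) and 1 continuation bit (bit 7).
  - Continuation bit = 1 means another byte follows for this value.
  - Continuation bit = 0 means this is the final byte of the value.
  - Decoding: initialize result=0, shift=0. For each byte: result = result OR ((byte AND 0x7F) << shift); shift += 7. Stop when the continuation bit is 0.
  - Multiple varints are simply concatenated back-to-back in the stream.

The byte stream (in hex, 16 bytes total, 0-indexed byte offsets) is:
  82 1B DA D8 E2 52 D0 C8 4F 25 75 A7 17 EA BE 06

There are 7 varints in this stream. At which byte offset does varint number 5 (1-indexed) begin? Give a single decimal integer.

Answer: 10

Derivation:
  byte[0]=0x82 cont=1 payload=0x02=2: acc |= 2<<0 -> acc=2 shift=7
  byte[1]=0x1B cont=0 payload=0x1B=27: acc |= 27<<7 -> acc=3458 shift=14 [end]
Varint 1: bytes[0:2] = 82 1B -> value 3458 (2 byte(s))
  byte[2]=0xDA cont=1 payload=0x5A=90: acc |= 90<<0 -> acc=90 shift=7
  byte[3]=0xD8 cont=1 payload=0x58=88: acc |= 88<<7 -> acc=11354 shift=14
  byte[4]=0xE2 cont=1 payload=0x62=98: acc |= 98<<14 -> acc=1616986 shift=21
  byte[5]=0x52 cont=0 payload=0x52=82: acc |= 82<<21 -> acc=173583450 shift=28 [end]
Varint 2: bytes[2:6] = DA D8 E2 52 -> value 173583450 (4 byte(s))
  byte[6]=0xD0 cont=1 payload=0x50=80: acc |= 80<<0 -> acc=80 shift=7
  byte[7]=0xC8 cont=1 payload=0x48=72: acc |= 72<<7 -> acc=9296 shift=14
  byte[8]=0x4F cont=0 payload=0x4F=79: acc |= 79<<14 -> acc=1303632 shift=21 [end]
Varint 3: bytes[6:9] = D0 C8 4F -> value 1303632 (3 byte(s))
  byte[9]=0x25 cont=0 payload=0x25=37: acc |= 37<<0 -> acc=37 shift=7 [end]
Varint 4: bytes[9:10] = 25 -> value 37 (1 byte(s))
  byte[10]=0x75 cont=0 payload=0x75=117: acc |= 117<<0 -> acc=117 shift=7 [end]
Varint 5: bytes[10:11] = 75 -> value 117 (1 byte(s))
  byte[11]=0xA7 cont=1 payload=0x27=39: acc |= 39<<0 -> acc=39 shift=7
  byte[12]=0x17 cont=0 payload=0x17=23: acc |= 23<<7 -> acc=2983 shift=14 [end]
Varint 6: bytes[11:13] = A7 17 -> value 2983 (2 byte(s))
  byte[13]=0xEA cont=1 payload=0x6A=106: acc |= 106<<0 -> acc=106 shift=7
  byte[14]=0xBE cont=1 payload=0x3E=62: acc |= 62<<7 -> acc=8042 shift=14
  byte[15]=0x06 cont=0 payload=0x06=6: acc |= 6<<14 -> acc=106346 shift=21 [end]
Varint 7: bytes[13:16] = EA BE 06 -> value 106346 (3 byte(s))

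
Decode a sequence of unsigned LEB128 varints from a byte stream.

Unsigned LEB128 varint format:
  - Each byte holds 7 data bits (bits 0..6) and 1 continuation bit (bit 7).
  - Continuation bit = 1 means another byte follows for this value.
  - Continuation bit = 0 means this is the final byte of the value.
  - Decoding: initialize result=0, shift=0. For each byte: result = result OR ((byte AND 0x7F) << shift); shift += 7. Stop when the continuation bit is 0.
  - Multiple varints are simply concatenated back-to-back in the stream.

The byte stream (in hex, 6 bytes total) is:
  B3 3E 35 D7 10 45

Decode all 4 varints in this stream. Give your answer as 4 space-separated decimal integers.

  byte[0]=0xB3 cont=1 payload=0x33=51: acc |= 51<<0 -> acc=51 shift=7
  byte[1]=0x3E cont=0 payload=0x3E=62: acc |= 62<<7 -> acc=7987 shift=14 [end]
Varint 1: bytes[0:2] = B3 3E -> value 7987 (2 byte(s))
  byte[2]=0x35 cont=0 payload=0x35=53: acc |= 53<<0 -> acc=53 shift=7 [end]
Varint 2: bytes[2:3] = 35 -> value 53 (1 byte(s))
  byte[3]=0xD7 cont=1 payload=0x57=87: acc |= 87<<0 -> acc=87 shift=7
  byte[4]=0x10 cont=0 payload=0x10=16: acc |= 16<<7 -> acc=2135 shift=14 [end]
Varint 3: bytes[3:5] = D7 10 -> value 2135 (2 byte(s))
  byte[5]=0x45 cont=0 payload=0x45=69: acc |= 69<<0 -> acc=69 shift=7 [end]
Varint 4: bytes[5:6] = 45 -> value 69 (1 byte(s))

Answer: 7987 53 2135 69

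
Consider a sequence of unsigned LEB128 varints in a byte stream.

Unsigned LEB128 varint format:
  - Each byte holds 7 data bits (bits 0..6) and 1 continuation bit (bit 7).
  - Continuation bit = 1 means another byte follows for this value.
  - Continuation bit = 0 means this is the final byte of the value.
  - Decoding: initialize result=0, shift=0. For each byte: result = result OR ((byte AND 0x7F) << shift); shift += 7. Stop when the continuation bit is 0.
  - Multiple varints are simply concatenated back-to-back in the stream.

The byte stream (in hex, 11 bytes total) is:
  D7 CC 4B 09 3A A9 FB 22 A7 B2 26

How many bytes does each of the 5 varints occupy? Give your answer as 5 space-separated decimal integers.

Answer: 3 1 1 3 3

Derivation:
  byte[0]=0xD7 cont=1 payload=0x57=87: acc |= 87<<0 -> acc=87 shift=7
  byte[1]=0xCC cont=1 payload=0x4C=76: acc |= 76<<7 -> acc=9815 shift=14
  byte[2]=0x4B cont=0 payload=0x4B=75: acc |= 75<<14 -> acc=1238615 shift=21 [end]
Varint 1: bytes[0:3] = D7 CC 4B -> value 1238615 (3 byte(s))
  byte[3]=0x09 cont=0 payload=0x09=9: acc |= 9<<0 -> acc=9 shift=7 [end]
Varint 2: bytes[3:4] = 09 -> value 9 (1 byte(s))
  byte[4]=0x3A cont=0 payload=0x3A=58: acc |= 58<<0 -> acc=58 shift=7 [end]
Varint 3: bytes[4:5] = 3A -> value 58 (1 byte(s))
  byte[5]=0xA9 cont=1 payload=0x29=41: acc |= 41<<0 -> acc=41 shift=7
  byte[6]=0xFB cont=1 payload=0x7B=123: acc |= 123<<7 -> acc=15785 shift=14
  byte[7]=0x22 cont=0 payload=0x22=34: acc |= 34<<14 -> acc=572841 shift=21 [end]
Varint 4: bytes[5:8] = A9 FB 22 -> value 572841 (3 byte(s))
  byte[8]=0xA7 cont=1 payload=0x27=39: acc |= 39<<0 -> acc=39 shift=7
  byte[9]=0xB2 cont=1 payload=0x32=50: acc |= 50<<7 -> acc=6439 shift=14
  byte[10]=0x26 cont=0 payload=0x26=38: acc |= 38<<14 -> acc=629031 shift=21 [end]
Varint 5: bytes[8:11] = A7 B2 26 -> value 629031 (3 byte(s))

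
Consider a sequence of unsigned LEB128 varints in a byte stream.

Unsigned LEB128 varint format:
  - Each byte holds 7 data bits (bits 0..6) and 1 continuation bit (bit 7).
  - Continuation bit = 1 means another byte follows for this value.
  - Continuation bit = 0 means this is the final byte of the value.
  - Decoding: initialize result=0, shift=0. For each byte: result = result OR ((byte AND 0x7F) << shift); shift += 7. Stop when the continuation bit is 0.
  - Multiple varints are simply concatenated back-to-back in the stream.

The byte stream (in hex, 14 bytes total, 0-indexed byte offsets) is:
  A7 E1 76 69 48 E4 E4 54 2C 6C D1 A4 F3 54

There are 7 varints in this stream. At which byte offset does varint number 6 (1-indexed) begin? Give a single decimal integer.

Answer: 9

Derivation:
  byte[0]=0xA7 cont=1 payload=0x27=39: acc |= 39<<0 -> acc=39 shift=7
  byte[1]=0xE1 cont=1 payload=0x61=97: acc |= 97<<7 -> acc=12455 shift=14
  byte[2]=0x76 cont=0 payload=0x76=118: acc |= 118<<14 -> acc=1945767 shift=21 [end]
Varint 1: bytes[0:3] = A7 E1 76 -> value 1945767 (3 byte(s))
  byte[3]=0x69 cont=0 payload=0x69=105: acc |= 105<<0 -> acc=105 shift=7 [end]
Varint 2: bytes[3:4] = 69 -> value 105 (1 byte(s))
  byte[4]=0x48 cont=0 payload=0x48=72: acc |= 72<<0 -> acc=72 shift=7 [end]
Varint 3: bytes[4:5] = 48 -> value 72 (1 byte(s))
  byte[5]=0xE4 cont=1 payload=0x64=100: acc |= 100<<0 -> acc=100 shift=7
  byte[6]=0xE4 cont=1 payload=0x64=100: acc |= 100<<7 -> acc=12900 shift=14
  byte[7]=0x54 cont=0 payload=0x54=84: acc |= 84<<14 -> acc=1389156 shift=21 [end]
Varint 4: bytes[5:8] = E4 E4 54 -> value 1389156 (3 byte(s))
  byte[8]=0x2C cont=0 payload=0x2C=44: acc |= 44<<0 -> acc=44 shift=7 [end]
Varint 5: bytes[8:9] = 2C -> value 44 (1 byte(s))
  byte[9]=0x6C cont=0 payload=0x6C=108: acc |= 108<<0 -> acc=108 shift=7 [end]
Varint 6: bytes[9:10] = 6C -> value 108 (1 byte(s))
  byte[10]=0xD1 cont=1 payload=0x51=81: acc |= 81<<0 -> acc=81 shift=7
  byte[11]=0xA4 cont=1 payload=0x24=36: acc |= 36<<7 -> acc=4689 shift=14
  byte[12]=0xF3 cont=1 payload=0x73=115: acc |= 115<<14 -> acc=1888849 shift=21
  byte[13]=0x54 cont=0 payload=0x54=84: acc |= 84<<21 -> acc=178049617 shift=28 [end]
Varint 7: bytes[10:14] = D1 A4 F3 54 -> value 178049617 (4 byte(s))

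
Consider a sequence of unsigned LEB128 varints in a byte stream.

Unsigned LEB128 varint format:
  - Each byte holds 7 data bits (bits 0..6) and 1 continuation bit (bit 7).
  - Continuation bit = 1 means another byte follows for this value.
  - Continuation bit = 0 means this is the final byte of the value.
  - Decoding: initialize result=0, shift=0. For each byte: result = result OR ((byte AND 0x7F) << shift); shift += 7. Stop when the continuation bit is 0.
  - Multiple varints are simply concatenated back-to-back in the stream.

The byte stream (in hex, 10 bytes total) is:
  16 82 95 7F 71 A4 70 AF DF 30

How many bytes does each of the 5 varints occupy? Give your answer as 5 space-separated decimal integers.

Answer: 1 3 1 2 3

Derivation:
  byte[0]=0x16 cont=0 payload=0x16=22: acc |= 22<<0 -> acc=22 shift=7 [end]
Varint 1: bytes[0:1] = 16 -> value 22 (1 byte(s))
  byte[1]=0x82 cont=1 payload=0x02=2: acc |= 2<<0 -> acc=2 shift=7
  byte[2]=0x95 cont=1 payload=0x15=21: acc |= 21<<7 -> acc=2690 shift=14
  byte[3]=0x7F cont=0 payload=0x7F=127: acc |= 127<<14 -> acc=2083458 shift=21 [end]
Varint 2: bytes[1:4] = 82 95 7F -> value 2083458 (3 byte(s))
  byte[4]=0x71 cont=0 payload=0x71=113: acc |= 113<<0 -> acc=113 shift=7 [end]
Varint 3: bytes[4:5] = 71 -> value 113 (1 byte(s))
  byte[5]=0xA4 cont=1 payload=0x24=36: acc |= 36<<0 -> acc=36 shift=7
  byte[6]=0x70 cont=0 payload=0x70=112: acc |= 112<<7 -> acc=14372 shift=14 [end]
Varint 4: bytes[5:7] = A4 70 -> value 14372 (2 byte(s))
  byte[7]=0xAF cont=1 payload=0x2F=47: acc |= 47<<0 -> acc=47 shift=7
  byte[8]=0xDF cont=1 payload=0x5F=95: acc |= 95<<7 -> acc=12207 shift=14
  byte[9]=0x30 cont=0 payload=0x30=48: acc |= 48<<14 -> acc=798639 shift=21 [end]
Varint 5: bytes[7:10] = AF DF 30 -> value 798639 (3 byte(s))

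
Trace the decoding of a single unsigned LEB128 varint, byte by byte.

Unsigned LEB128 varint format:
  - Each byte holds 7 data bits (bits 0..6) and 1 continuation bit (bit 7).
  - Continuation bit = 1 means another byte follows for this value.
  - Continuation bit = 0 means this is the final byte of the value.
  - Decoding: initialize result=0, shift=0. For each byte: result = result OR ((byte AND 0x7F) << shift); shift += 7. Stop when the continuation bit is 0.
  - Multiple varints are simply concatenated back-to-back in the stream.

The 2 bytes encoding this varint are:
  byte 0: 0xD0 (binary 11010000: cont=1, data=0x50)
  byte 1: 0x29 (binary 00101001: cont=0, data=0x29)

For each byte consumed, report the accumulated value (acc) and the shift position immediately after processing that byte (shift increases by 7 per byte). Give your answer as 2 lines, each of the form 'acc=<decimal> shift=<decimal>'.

Answer: acc=80 shift=7
acc=5328 shift=14

Derivation:
byte 0=0xD0: payload=0x50=80, contrib = 80<<0 = 80; acc -> 80, shift -> 7
byte 1=0x29: payload=0x29=41, contrib = 41<<7 = 5248; acc -> 5328, shift -> 14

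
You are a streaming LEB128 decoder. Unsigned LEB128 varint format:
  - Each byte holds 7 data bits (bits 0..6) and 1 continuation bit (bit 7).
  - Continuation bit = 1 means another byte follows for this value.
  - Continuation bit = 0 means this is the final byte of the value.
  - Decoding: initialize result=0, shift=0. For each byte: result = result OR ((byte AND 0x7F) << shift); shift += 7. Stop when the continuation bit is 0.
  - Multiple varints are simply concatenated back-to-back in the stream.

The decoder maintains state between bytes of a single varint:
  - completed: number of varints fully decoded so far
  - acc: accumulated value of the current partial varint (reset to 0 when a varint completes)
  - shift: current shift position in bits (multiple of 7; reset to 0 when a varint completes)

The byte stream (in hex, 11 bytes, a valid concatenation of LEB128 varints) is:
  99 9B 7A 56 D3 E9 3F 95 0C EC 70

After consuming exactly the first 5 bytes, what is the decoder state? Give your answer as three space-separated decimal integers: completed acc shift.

byte[0]=0x99 cont=1 payload=0x19: acc |= 25<<0 -> completed=0 acc=25 shift=7
byte[1]=0x9B cont=1 payload=0x1B: acc |= 27<<7 -> completed=0 acc=3481 shift=14
byte[2]=0x7A cont=0 payload=0x7A: varint #1 complete (value=2002329); reset -> completed=1 acc=0 shift=0
byte[3]=0x56 cont=0 payload=0x56: varint #2 complete (value=86); reset -> completed=2 acc=0 shift=0
byte[4]=0xD3 cont=1 payload=0x53: acc |= 83<<0 -> completed=2 acc=83 shift=7

Answer: 2 83 7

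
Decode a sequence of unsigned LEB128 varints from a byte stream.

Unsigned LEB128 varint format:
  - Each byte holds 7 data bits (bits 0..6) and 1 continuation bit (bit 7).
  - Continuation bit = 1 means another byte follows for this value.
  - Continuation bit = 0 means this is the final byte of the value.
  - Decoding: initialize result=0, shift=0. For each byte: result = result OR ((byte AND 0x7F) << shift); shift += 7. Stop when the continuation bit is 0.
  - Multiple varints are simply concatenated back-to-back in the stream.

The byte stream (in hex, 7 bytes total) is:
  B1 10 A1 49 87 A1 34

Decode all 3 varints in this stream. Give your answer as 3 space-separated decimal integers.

  byte[0]=0xB1 cont=1 payload=0x31=49: acc |= 49<<0 -> acc=49 shift=7
  byte[1]=0x10 cont=0 payload=0x10=16: acc |= 16<<7 -> acc=2097 shift=14 [end]
Varint 1: bytes[0:2] = B1 10 -> value 2097 (2 byte(s))
  byte[2]=0xA1 cont=1 payload=0x21=33: acc |= 33<<0 -> acc=33 shift=7
  byte[3]=0x49 cont=0 payload=0x49=73: acc |= 73<<7 -> acc=9377 shift=14 [end]
Varint 2: bytes[2:4] = A1 49 -> value 9377 (2 byte(s))
  byte[4]=0x87 cont=1 payload=0x07=7: acc |= 7<<0 -> acc=7 shift=7
  byte[5]=0xA1 cont=1 payload=0x21=33: acc |= 33<<7 -> acc=4231 shift=14
  byte[6]=0x34 cont=0 payload=0x34=52: acc |= 52<<14 -> acc=856199 shift=21 [end]
Varint 3: bytes[4:7] = 87 A1 34 -> value 856199 (3 byte(s))

Answer: 2097 9377 856199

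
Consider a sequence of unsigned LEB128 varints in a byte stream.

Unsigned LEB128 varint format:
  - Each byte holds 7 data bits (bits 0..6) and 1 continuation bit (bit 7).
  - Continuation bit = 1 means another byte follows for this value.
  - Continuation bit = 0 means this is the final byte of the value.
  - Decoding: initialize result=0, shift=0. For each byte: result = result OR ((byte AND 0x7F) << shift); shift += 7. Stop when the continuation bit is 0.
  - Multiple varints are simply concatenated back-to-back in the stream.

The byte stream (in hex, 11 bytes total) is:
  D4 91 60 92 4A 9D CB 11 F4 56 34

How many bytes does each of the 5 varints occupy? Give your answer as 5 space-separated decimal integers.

Answer: 3 2 3 2 1

Derivation:
  byte[0]=0xD4 cont=1 payload=0x54=84: acc |= 84<<0 -> acc=84 shift=7
  byte[1]=0x91 cont=1 payload=0x11=17: acc |= 17<<7 -> acc=2260 shift=14
  byte[2]=0x60 cont=0 payload=0x60=96: acc |= 96<<14 -> acc=1575124 shift=21 [end]
Varint 1: bytes[0:3] = D4 91 60 -> value 1575124 (3 byte(s))
  byte[3]=0x92 cont=1 payload=0x12=18: acc |= 18<<0 -> acc=18 shift=7
  byte[4]=0x4A cont=0 payload=0x4A=74: acc |= 74<<7 -> acc=9490 shift=14 [end]
Varint 2: bytes[3:5] = 92 4A -> value 9490 (2 byte(s))
  byte[5]=0x9D cont=1 payload=0x1D=29: acc |= 29<<0 -> acc=29 shift=7
  byte[6]=0xCB cont=1 payload=0x4B=75: acc |= 75<<7 -> acc=9629 shift=14
  byte[7]=0x11 cont=0 payload=0x11=17: acc |= 17<<14 -> acc=288157 shift=21 [end]
Varint 3: bytes[5:8] = 9D CB 11 -> value 288157 (3 byte(s))
  byte[8]=0xF4 cont=1 payload=0x74=116: acc |= 116<<0 -> acc=116 shift=7
  byte[9]=0x56 cont=0 payload=0x56=86: acc |= 86<<7 -> acc=11124 shift=14 [end]
Varint 4: bytes[8:10] = F4 56 -> value 11124 (2 byte(s))
  byte[10]=0x34 cont=0 payload=0x34=52: acc |= 52<<0 -> acc=52 shift=7 [end]
Varint 5: bytes[10:11] = 34 -> value 52 (1 byte(s))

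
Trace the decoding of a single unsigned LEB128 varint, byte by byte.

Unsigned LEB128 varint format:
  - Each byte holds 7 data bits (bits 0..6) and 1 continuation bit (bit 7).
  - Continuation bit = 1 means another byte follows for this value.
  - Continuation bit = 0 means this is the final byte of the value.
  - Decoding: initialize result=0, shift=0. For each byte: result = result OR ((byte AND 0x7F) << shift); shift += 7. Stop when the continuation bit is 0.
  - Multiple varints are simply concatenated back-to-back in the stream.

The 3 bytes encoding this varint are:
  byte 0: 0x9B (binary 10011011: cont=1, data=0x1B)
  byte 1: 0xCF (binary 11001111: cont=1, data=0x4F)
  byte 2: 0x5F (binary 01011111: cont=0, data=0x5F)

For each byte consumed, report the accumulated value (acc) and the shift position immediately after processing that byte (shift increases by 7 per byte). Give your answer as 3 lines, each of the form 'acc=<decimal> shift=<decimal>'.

Answer: acc=27 shift=7
acc=10139 shift=14
acc=1566619 shift=21

Derivation:
byte 0=0x9B: payload=0x1B=27, contrib = 27<<0 = 27; acc -> 27, shift -> 7
byte 1=0xCF: payload=0x4F=79, contrib = 79<<7 = 10112; acc -> 10139, shift -> 14
byte 2=0x5F: payload=0x5F=95, contrib = 95<<14 = 1556480; acc -> 1566619, shift -> 21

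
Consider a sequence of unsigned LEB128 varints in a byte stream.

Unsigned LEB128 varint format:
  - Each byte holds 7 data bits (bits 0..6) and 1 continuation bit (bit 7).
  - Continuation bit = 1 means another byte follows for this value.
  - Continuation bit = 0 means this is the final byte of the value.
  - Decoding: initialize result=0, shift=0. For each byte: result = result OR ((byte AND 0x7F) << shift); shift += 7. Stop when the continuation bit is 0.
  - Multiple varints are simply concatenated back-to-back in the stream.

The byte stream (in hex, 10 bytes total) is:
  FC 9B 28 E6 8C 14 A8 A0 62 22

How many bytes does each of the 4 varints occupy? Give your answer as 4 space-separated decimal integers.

Answer: 3 3 3 1

Derivation:
  byte[0]=0xFC cont=1 payload=0x7C=124: acc |= 124<<0 -> acc=124 shift=7
  byte[1]=0x9B cont=1 payload=0x1B=27: acc |= 27<<7 -> acc=3580 shift=14
  byte[2]=0x28 cont=0 payload=0x28=40: acc |= 40<<14 -> acc=658940 shift=21 [end]
Varint 1: bytes[0:3] = FC 9B 28 -> value 658940 (3 byte(s))
  byte[3]=0xE6 cont=1 payload=0x66=102: acc |= 102<<0 -> acc=102 shift=7
  byte[4]=0x8C cont=1 payload=0x0C=12: acc |= 12<<7 -> acc=1638 shift=14
  byte[5]=0x14 cont=0 payload=0x14=20: acc |= 20<<14 -> acc=329318 shift=21 [end]
Varint 2: bytes[3:6] = E6 8C 14 -> value 329318 (3 byte(s))
  byte[6]=0xA8 cont=1 payload=0x28=40: acc |= 40<<0 -> acc=40 shift=7
  byte[7]=0xA0 cont=1 payload=0x20=32: acc |= 32<<7 -> acc=4136 shift=14
  byte[8]=0x62 cont=0 payload=0x62=98: acc |= 98<<14 -> acc=1609768 shift=21 [end]
Varint 3: bytes[6:9] = A8 A0 62 -> value 1609768 (3 byte(s))
  byte[9]=0x22 cont=0 payload=0x22=34: acc |= 34<<0 -> acc=34 shift=7 [end]
Varint 4: bytes[9:10] = 22 -> value 34 (1 byte(s))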